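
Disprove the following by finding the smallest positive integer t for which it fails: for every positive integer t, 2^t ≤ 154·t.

Check each positive integer t in order until 2^t > 154·t.
For t = 1, 2, 3, 4, 5, 6, 7, 8, 9, 10 the conclusion holds.
t = 11: 2^t = 2048 and 154·t = 1694, so 2048 > 1694.
Hence t = 11 is a counterexample.

t = 11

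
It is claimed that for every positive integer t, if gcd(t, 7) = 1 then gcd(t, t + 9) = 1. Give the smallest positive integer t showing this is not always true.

We need the least positive integer t for which gcd(t, 7) = 1 but gcd(t, t + 9) > 1.
t = 1: gcd(1, 10) = 1.
t = 2: gcd(2, 11) = 1.
t = 3: gcd(3, 12) = 3.
Hence t = 3 is a counterexample.

t = 3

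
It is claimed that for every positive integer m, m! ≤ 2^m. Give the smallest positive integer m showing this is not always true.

m = 4

We need the least positive integer m for which m! > 2^m.
For m = 1, 2, 3 the conclusion holds.
m = 4: m! = 24 and 2^m = 16, so 24 > 16.
So m = 4 is the smallest counterexample.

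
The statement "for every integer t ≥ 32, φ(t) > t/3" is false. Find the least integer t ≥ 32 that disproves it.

t = 36

Check each integer t ≥ 32 in order until the claim fails.
The first 4 eligible values, up to t = 35, all satisfy the conclusion.
t = 36: φ(36) = 12 and 36/3 = 12, so φ(36) ≤ 36/3.
Thus t = 36 disproves the claim, and no smaller t works.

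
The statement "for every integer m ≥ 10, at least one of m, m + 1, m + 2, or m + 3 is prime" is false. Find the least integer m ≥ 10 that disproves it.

m = 24

The first 14 eligible values, up to m = 23, all satisfy the conclusion.
m = 24: 24 = 2 × 12; 25 = 5 × 5; 26 = 2 × 13; 27 = 3 × 9 — all composite.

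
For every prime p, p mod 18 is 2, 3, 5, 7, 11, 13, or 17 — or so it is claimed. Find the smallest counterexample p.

Check each prime p in order until the claim fails.
The first 7 eligible values, up to p = 17, all satisfy the conclusion.
p = 19: 19 mod 18 = 1 — not in {2, 3, 5, 7, 11, 13, 17}.

p = 19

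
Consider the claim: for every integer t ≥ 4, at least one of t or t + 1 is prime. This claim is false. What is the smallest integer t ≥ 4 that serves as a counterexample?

We need the least integer t ≥ 4 for which t, t + 1 are both composite.
For t = 4, 5, 6, 7 the conclusion holds.
t = 8: 8 = 2 × 4; 9 = 3 × 3 — both composite.

t = 8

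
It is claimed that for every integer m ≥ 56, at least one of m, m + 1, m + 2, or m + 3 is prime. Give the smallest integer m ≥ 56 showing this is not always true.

For m = 56, 57, 58, 59, 60, 61 the conclusion holds.
m = 62: 62 = 2 × 31; 63 = 3 × 21; 64 = 2 × 32; 65 = 5 × 13 — all composite.
So m = 62 is the smallest counterexample.

m = 62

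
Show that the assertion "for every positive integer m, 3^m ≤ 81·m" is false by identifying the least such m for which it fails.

Check each positive integer m in order until 3^m > 81·m.
For m = 1, 2, 3, 4, 5 the conclusion holds.
m = 6: 3^m = 729 and 81·m = 486, so 729 > 486.

m = 6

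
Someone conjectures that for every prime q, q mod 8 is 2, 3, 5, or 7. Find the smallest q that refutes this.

q = 17

Check each prime q in order until the claim fails.
For q = 2, 3, 5, 7, 11, 13 the conclusion holds.
q = 17: 17 mod 8 = 1 — not in {2, 3, 5, 7}.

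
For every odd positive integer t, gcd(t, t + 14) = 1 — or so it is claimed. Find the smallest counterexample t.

Check each odd positive integer t in order until gcd(t, t + 14) > 1.
t = 1: gcd(1, 15) = 1.
t = 3: gcd(3, 17) = 1.
t = 5: gcd(5, 19) = 1.
t = 7: gcd(7, 21) = 7.

t = 7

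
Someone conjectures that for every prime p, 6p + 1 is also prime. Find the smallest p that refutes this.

A counterexample is any prime p such that 6p + 1 is not prime; we check each in order.
For p = 2, 3, 5, 7, 11, 13, 17 the conclusion holds.
p = 19: 6p + 1 = 115 = 5 × 23, not prime.
Thus p = 19 disproves the claim, and no smaller p works.

p = 19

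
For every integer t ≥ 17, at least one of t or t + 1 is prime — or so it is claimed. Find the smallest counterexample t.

t = 20

We need the least integer t ≥ 17 for which t, t + 1 are both composite.
For t = 17, 18, 19 the conclusion holds.
t = 20: 20 = 2 × 10; 21 = 3 × 7 — both composite.
So t = 20 is the smallest counterexample.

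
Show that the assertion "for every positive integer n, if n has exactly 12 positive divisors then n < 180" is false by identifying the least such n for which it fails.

n = 198

For n = 60, 72, 84, 90, …, 150, 156, 160 the conclusion holds.
n = 198: τ(198) = 12; 198 ≥ 180.
So n = 198 is the smallest counterexample.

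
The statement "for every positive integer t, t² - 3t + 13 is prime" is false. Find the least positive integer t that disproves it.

t = 12

Check each positive integer t in order until t² - 3t + 13 is not prime.
For t = 1, 2, 3, 4, …, 9, 10, 11 the conclusion holds.
t = 12: t² - 3t + 13 = 121 = 11 × 11, composite.
So t = 12 is the smallest counterexample.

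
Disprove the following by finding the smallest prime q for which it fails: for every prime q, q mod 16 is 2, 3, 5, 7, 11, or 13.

q = 17

A counterexample is any prime q such that the claim fails; we check each in order.
For q = 2, 3, 5, 7, 11, 13 the conclusion holds.
q = 17: 17 mod 16 = 1 — not in {2, 3, 5, 7, 11, 13}.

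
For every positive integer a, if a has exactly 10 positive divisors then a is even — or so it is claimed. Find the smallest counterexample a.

a = 405

For a = 48, 80, 112, 162, 176, 208, 272, 304, 368 the conclusion holds.
a = 405: divisors of 405: 10 divisors; 405 is odd.
So a = 405 is the smallest counterexample.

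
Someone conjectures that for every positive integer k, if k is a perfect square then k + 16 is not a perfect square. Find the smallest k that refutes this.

k = 9

Check each positive integer k in order until k is a perfect square but k + 16 is a perfect square.
For k = 1, 4 the conclusion holds.
k = 9: 9 = 3² and 9 + 16 = 25 = 5².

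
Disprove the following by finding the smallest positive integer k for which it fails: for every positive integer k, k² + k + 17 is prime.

k = 16

The first 15 eligible values, up to k = 15, all satisfy the conclusion.
k = 16: k² + k + 17 = 289 = 17 × 17, composite.
Thus k = 16 disproves the claim, and no smaller k works.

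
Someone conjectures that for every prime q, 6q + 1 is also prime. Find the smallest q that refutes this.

q = 19

We need the least prime q for which 6q + 1 is not prime.
The first 7 eligible values, up to q = 17, all satisfy the conclusion.
q = 19: 6q + 1 = 115 = 5 × 23, not prime.
Thus q = 19 disproves the claim, and no smaller q works.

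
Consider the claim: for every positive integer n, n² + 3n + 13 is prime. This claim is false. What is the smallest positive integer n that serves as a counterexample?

We need the least positive integer n for which n² + 3n + 13 is not prime.
n = 1: n² + 3n + 13 = 17, prime.
n = 2: n² + 3n + 13 = 23, prime.
n = 3: n² + 3n + 13 = 31, prime.
n = 4: n² + 3n + 13 = 41, prime.
n = 5: n² + 3n + 13 = 53, prime.
n = 6: n² + 3n + 13 = 67, prime.
n = 7: n² + 3n + 13 = 83, prime.
n = 8: n² + 3n + 13 = 101, prime.
n = 9: n² + 3n + 13 = 121 = 11 × 11, composite.

n = 9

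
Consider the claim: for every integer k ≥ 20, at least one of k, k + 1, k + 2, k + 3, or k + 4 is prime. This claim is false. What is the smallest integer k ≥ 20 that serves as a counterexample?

k = 24

k = 20: 23 is prime.
k = 21: 23 is prime.
k = 22: 23 is prime.
k = 23: 23 is prime.
k = 24: 24 = 2 × 12; 25 = 5 × 5; 26 = 2 × 13; 27 = 3 × 9; 28 = 2 × 14 — all composite.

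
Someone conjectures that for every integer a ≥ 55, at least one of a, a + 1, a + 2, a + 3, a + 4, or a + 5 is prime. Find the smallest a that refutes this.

a = 90

The first 35 eligible values, up to a = 89, all satisfy the conclusion.
a = 90: 90 = 2 × 45; 91 = 7 × 13; 92 = 2 × 46; 93 = 3 × 31; 94 = 2 × 47; 95 = 5 × 19 — all composite.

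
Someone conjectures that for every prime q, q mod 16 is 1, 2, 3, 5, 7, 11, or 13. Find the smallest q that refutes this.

For q = 2, 3, 5, 7, 11, 13, 17, 19, 23, 29 the conclusion holds.
q = 31: 31 mod 16 = 15 — not in {1, 2, 3, 5, 7, 11, 13}.
Thus q = 31 disproves the claim, and no smaller q works.

q = 31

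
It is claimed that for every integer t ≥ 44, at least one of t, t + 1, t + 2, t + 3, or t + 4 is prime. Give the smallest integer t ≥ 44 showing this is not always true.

t = 48

Check each integer t ≥ 44 in order until t, t + 1, t + 2, t + 3, t + 4 are all composite.
For t = 44, 45, 46, 47 the conclusion holds.
t = 48: 48 = 2 × 24; 49 = 7 × 7; 50 = 2 × 25; 51 = 3 × 17; 52 = 2 × 26 — all composite.
Hence t = 48 is a counterexample.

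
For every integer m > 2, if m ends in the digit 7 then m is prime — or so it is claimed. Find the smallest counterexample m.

m = 27

A counterexample is any integer m > 2 such that m ends in the digit 7 but m is not prime; we check each in order.
m = 7: 7 ends in 7 and is prime.
m = 17: 17 ends in 7 and is prime.
m = 27: 27 ends in 7; 27 = 3 × 9, composite.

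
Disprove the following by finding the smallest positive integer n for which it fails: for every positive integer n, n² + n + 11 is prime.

n = 10

Check each positive integer n in order until n² + n + 11 is not prime.
For n = 1, 2, 3, 4, 5, 6, 7, 8, 9 the conclusion holds.
n = 10: n² + n + 11 = 121 = 11 × 11, composite.
Thus n = 10 disproves the claim, and no smaller n works.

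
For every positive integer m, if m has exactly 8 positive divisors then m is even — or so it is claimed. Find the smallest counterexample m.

m = 105

A counterexample is any positive integer m such that m has exactly 8 positive divisors but m is odd; we check each in order.
For m = 24, 30, 40, 42, …, 88, 102, 104 the conclusion holds.
m = 105: divisors of 105: 1, 3, 5, 7, 15, 21, 35, 105; 105 is odd.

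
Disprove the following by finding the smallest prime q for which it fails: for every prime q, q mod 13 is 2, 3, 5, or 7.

q = 11

Check each prime q in order until the claim fails.
For q = 2, 3, 5, 7 the conclusion holds.
q = 11: 11 mod 13 = 11 — not in {2, 3, 5, 7}.
Hence q = 11 is a counterexample.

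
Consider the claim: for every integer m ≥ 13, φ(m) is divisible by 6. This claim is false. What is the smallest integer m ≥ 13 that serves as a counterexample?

m = 15

For m = 13, 14 the conclusion holds.
m = 15: φ(15) = 8; 8 mod 6 = 2.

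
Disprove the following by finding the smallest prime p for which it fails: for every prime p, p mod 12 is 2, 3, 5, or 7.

p = 11

A counterexample is any prime p such that the claim fails; we check each in order.
p = 2: 2 mod 12 = 2.
p = 3: 3 mod 12 = 3.
p = 5: 5 mod 12 = 5.
p = 7: 7 mod 12 = 7.
p = 11: 11 mod 12 = 11 — not in {2, 3, 5, 7}.
So p = 11 is the smallest counterexample.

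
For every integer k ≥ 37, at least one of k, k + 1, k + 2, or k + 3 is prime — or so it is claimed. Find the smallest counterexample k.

k = 48

We need the least integer k ≥ 37 for which k, k + 1, k + 2, k + 3 are all composite.
For k = 37, 38, 39, 40, …, 45, 46, 47 the conclusion holds.
k = 48: 48 = 2 × 24; 49 = 7 × 7; 50 = 2 × 25; 51 = 3 × 17 — all composite.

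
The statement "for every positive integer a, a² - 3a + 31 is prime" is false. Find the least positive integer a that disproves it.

a = 4

For a = 1, 2, 3 the conclusion holds.
a = 4: a² - 3a + 31 = 35 = 5 × 7, composite.
Thus a = 4 disproves the claim, and no smaller a works.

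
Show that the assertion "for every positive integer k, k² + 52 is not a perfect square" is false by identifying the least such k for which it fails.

k = 12

Check each positive integer k in order until k² + 52 is a perfect square.
For k = 1, 2, 3, 4, …, 9, 10, 11 the conclusion holds.
k = 12: 12² + 52 = 196 = 14², a perfect square.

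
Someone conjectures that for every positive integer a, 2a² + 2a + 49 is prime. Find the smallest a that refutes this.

Check each positive integer a in order until 2a² + 2a + 49 is not prime.
The first 5 eligible values, up to a = 5, all satisfy the conclusion.
a = 6: 2a² + 2a + 49 = 133 = 7 × 19, composite.
Hence a = 6 is a counterexample.

a = 6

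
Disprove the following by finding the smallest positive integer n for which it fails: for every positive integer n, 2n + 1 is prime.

n = 4

A counterexample is any positive integer n such that 2n + 1 is not prime; we check each in order.
For n = 1, 2, 3 the conclusion holds.
n = 4: 2n + 1 = 9 = 3 × 3, composite.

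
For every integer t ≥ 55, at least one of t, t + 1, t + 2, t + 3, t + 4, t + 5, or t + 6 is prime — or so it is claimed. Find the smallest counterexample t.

t = 90

Check each integer t ≥ 55 in order until t, t + 1, t + 2, t + 3, t + 4, t + 5, t + 6 are all composite.
The first 35 eligible values, up to t = 89, all satisfy the conclusion.
t = 90: 90 = 2 × 45; 91 = 7 × 13; 92 = 2 × 46; 93 = 3 × 31; 94 = 2 × 47; 95 = 5 × 19; 96 = 2 × 48 — all composite.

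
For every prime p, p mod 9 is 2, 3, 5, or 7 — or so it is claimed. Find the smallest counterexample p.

The first 5 eligible values, up to p = 11, all satisfy the conclusion.
p = 13: 13 mod 9 = 4 — not in {2, 3, 5, 7}.
Thus p = 13 disproves the claim, and no smaller p works.

p = 13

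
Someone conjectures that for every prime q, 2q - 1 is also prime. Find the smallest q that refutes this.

q = 5

A counterexample is any prime q such that 2q - 1 is not prime; we check each in order.
For q = 2, 3 the conclusion holds.
q = 5: 2q - 1 = 9 = 3 × 3, not prime.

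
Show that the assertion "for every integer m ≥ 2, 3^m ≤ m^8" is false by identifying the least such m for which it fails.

Check each integer m ≥ 2 in order until 3^m > m^8.
The first 21 eligible values, up to m = 22, all satisfy the conclusion.
m = 23: 3^m = 94143178827 and m^8 = 78310985281, so 94143178827 > 78310985281.

m = 23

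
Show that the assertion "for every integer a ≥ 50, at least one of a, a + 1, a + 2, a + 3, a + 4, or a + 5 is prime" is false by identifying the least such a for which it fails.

a = 90

For a = 50, 51, 52, 53, …, 87, 88, 89 the conclusion holds.
a = 90: 90 = 2 × 45; 91 = 7 × 13; 92 = 2 × 46; 93 = 3 × 31; 94 = 2 × 47; 95 = 5 × 19 — all composite.
Hence a = 90 is a counterexample.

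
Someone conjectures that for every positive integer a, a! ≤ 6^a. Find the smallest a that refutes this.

a = 14

For a = 1, 2, 3, 4, …, 11, 12, 13 the conclusion holds.
a = 14: a! = 87178291200 and 6^a = 78364164096, so 87178291200 > 78364164096.
So a = 14 is the smallest counterexample.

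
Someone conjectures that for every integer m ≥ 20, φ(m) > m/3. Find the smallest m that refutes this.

We need the least integer m ≥ 20 for which the claim fails.
For m = 20, 21, 22, 23 the conclusion holds.
m = 24: φ(24) = 8 and 24/3 = 8, so φ(24) ≤ 24/3.

m = 24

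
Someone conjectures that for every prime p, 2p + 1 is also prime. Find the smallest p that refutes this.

A counterexample is any prime p such that 2p + 1 is not prime; we check each in order.
For p = 2, 3, 5 the conclusion holds.
p = 7: 2p + 1 = 15 = 3 × 5, not prime.
Hence p = 7 is a counterexample.

p = 7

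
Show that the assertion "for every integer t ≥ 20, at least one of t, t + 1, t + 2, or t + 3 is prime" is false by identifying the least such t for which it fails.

t = 24

We need the least integer t ≥ 20 for which t, t + 1, t + 2, t + 3 are all composite.
t = 20: 23 is prime.
t = 21: 23 is prime.
t = 22: 23 is prime.
t = 23: 23 is prime.
t = 24: 24 = 2 × 12; 25 = 5 × 5; 26 = 2 × 13; 27 = 3 × 9 — all composite.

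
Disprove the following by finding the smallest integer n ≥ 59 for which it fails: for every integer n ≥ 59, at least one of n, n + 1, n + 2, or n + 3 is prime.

n = 62

Check each integer n ≥ 59 in order until n, n + 1, n + 2, n + 3 are all composite.
n = 59: 59 is prime.
n = 60: 61 is prime.
n = 61: 61 is prime.
n = 62: 62 = 2 × 31; 63 = 3 × 21; 64 = 2 × 32; 65 = 5 × 13 — all composite.
So n = 62 is the smallest counterexample.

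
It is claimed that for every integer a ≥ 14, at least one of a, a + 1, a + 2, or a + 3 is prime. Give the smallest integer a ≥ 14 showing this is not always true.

a = 24

Check each integer a ≥ 14 in order until a, a + 1, a + 2, a + 3 are all composite.
For a = 14, 15, 16, 17, 18, 19, 20, 21, 22, 23 the conclusion holds.
a = 24: 24 = 2 × 12; 25 = 5 × 5; 26 = 2 × 13; 27 = 3 × 9 — all composite.
So a = 24 is the smallest counterexample.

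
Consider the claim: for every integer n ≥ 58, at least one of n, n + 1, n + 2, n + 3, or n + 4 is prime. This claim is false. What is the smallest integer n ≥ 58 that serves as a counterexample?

Check each integer n ≥ 58 in order until n, n + 1, n + 2, n + 3, n + 4 are all composite.
The first 4 eligible values, up to n = 61, all satisfy the conclusion.
n = 62: 62 = 2 × 31; 63 = 3 × 21; 64 = 2 × 32; 65 = 5 × 13; 66 = 2 × 33 — all composite.
Hence n = 62 is a counterexample.

n = 62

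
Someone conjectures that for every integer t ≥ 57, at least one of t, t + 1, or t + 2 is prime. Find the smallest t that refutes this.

t = 62

Check each integer t ≥ 57 in order until t, t + 1, t + 2 are all composite.
For t = 57, 58, 59, 60, 61 the conclusion holds.
t = 62: 62 = 2 × 31; 63 = 3 × 21; 64 = 2 × 32 — all composite.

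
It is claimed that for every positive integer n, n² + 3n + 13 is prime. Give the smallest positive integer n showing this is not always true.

n = 9

Check each positive integer n in order until n² + 3n + 13 is not prime.
For n = 1, 2, 3, 4, 5, 6, 7, 8 the conclusion holds.
n = 9: n² + 3n + 13 = 121 = 11 × 11, composite.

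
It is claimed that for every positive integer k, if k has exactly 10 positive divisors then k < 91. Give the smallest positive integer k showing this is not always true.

k = 112

A counterexample is any positive integer k such that k has exactly 10 positive divisors but the claim fails; we check each in order.
k = 48: τ(48) = 10; 48 < 91.
k = 80: τ(80) = 10; 80 < 91.
k = 112: τ(112) = 10; 112 ≥ 91.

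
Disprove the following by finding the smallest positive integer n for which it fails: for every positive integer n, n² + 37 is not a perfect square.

For n = 1, 2, 3, 4, …, 15, 16, 17 the conclusion holds.
n = 18: 18² + 37 = 361 = 19², a perfect square.

n = 18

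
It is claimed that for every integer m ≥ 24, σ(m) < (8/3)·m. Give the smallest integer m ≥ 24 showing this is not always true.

m = 60

For m = 24, 25, 26, 27, …, 57, 58, 59 the conclusion holds.
m = 60: σ(60) = 168; 168 ≥ 160.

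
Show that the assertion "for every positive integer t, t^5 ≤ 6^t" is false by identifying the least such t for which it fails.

t = 3

For t = 1, 2 the conclusion holds.
t = 3: t^5 = 243 and 6^t = 216, so 243 > 216.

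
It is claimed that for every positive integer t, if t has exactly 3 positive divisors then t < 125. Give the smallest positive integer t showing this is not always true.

We need the least positive integer t for which t has exactly 3 positive divisors but the claim fails.
For t = 4, 9, 25, 49, 121 the conclusion holds.
t = 169: τ(169) = 3; 169 ≥ 125.

t = 169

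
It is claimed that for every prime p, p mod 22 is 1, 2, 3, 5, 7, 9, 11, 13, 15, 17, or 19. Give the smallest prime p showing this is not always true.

p = 43

For p = 2, 3, 5, 7, …, 31, 37, 41 the conclusion holds.
p = 43: 43 mod 22 = 21 — not in {1, 2, 3, 5, 7, 9, 11, 13, 15, 17, 19}.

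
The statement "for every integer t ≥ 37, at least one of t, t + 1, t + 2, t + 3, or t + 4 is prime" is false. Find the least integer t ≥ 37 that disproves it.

t = 48

We need the least integer t ≥ 37 for which t, t + 1, t + 2, t + 3, t + 4 are all composite.
The first 11 eligible values, up to t = 47, all satisfy the conclusion.
t = 48: 48 = 2 × 24; 49 = 7 × 7; 50 = 2 × 25; 51 = 3 × 17; 52 = 2 × 26 — all composite.
Hence t = 48 is a counterexample.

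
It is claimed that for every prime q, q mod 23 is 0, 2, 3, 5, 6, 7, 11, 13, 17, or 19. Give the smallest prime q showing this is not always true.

q = 31

The first 10 eligible values, up to q = 29, all satisfy the conclusion.
q = 31: 31 mod 23 = 8 — not in {0, 2, 3, 5, 6, 7, 11, 13, 17, 19}.
Hence q = 31 is a counterexample.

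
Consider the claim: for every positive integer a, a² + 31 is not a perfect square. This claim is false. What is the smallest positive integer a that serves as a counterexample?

A counterexample is any positive integer a such that a² + 31 is a perfect square; we check each in order.
For a = 1, 2, 3, 4, …, 12, 13, 14 the conclusion holds.
a = 15: 15² + 31 = 256 = 16², a perfect square.
So a = 15 is the smallest counterexample.

a = 15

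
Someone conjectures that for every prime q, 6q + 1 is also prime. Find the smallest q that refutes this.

q = 19

We need the least prime q for which 6q + 1 is not prime.
q = 2: 6q + 1 = 13, prime.
q = 3: 6q + 1 = 19, prime.
q = 5: 6q + 1 = 31, prime.
q = 7: 6q + 1 = 43, prime.
q = 11: 6q + 1 = 67, prime.
q = 13: 6q + 1 = 79, prime.
q = 17: 6q + 1 = 103, prime.
q = 19: 6q + 1 = 115 = 5 × 23, not prime.
Thus q = 19 disproves the claim, and no smaller q works.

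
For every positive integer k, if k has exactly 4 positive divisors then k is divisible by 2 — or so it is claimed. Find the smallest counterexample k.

k = 15

A counterexample is any positive integer k such that k has exactly 4 positive divisors but k is not divisible by 2; we check each in order.
The first 4 eligible values, up to k = 14, all satisfy the conclusion.
k = 15: τ(15) = 4; 15 mod 2 = 1.
Thus k = 15 disproves the claim, and no smaller k works.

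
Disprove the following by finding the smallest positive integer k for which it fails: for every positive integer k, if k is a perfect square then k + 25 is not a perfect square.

k = 144

The first 11 eligible values, up to k = 121, all satisfy the conclusion.
k = 144: 144 = 12² and 144 + 25 = 169 = 13².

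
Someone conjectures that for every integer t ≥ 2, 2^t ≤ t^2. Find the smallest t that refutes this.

t = 5

We need the least integer t ≥ 2 for which 2^t > t^2.
t = 2: 2^t = 4 and t^2 = 4, so 4 ≤ 4.
t = 3: 2^t = 8 and t^2 = 9, so 8 ≤ 9.
t = 4: 2^t = 16 and t^2 = 16, so 16 ≤ 16.
t = 5: 2^t = 32 and t^2 = 25, so 32 > 25.
Hence t = 5 is a counterexample.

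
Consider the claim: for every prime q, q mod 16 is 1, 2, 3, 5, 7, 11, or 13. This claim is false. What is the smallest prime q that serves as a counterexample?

The first 10 eligible values, up to q = 29, all satisfy the conclusion.
q = 31: 31 mod 16 = 15 — not in {1, 2, 3, 5, 7, 11, 13}.
So q = 31 is the smallest counterexample.

q = 31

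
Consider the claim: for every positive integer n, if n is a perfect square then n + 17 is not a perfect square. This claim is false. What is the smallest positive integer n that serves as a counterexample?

Check each positive integer n in order until n is a perfect square but n + 17 is a perfect square.
n = 1: 1 + 17 = 18, not a perfect square.
n = 4: 4 + 17 = 21, not a perfect square.
n = 9: 9 + 17 = 26, not a perfect square.
n = 16: 16 + 17 = 33, not a perfect square.
n = 25: 25 + 17 = 42, not a perfect square.
n = 36: 36 + 17 = 53, not a perfect square.
n = 49: 49 + 17 = 66, not a perfect square.
n = 64: 64 = 8² and 64 + 17 = 81 = 9².

n = 64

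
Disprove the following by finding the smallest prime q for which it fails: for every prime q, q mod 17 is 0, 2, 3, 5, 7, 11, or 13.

Check each prime q in order until the claim fails.
For q = 2, 3, 5, 7, 11, 13, 17, 19 the conclusion holds.
q = 23: 23 mod 17 = 6 — not in {0, 2, 3, 5, 7, 11, 13}.
So q = 23 is the smallest counterexample.

q = 23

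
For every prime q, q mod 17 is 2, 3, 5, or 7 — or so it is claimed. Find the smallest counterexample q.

A counterexample is any prime q such that the claim fails; we check each in order.
For q = 2, 3, 5, 7 the conclusion holds.
q = 11: 11 mod 17 = 11 — not in {2, 3, 5, 7}.

q = 11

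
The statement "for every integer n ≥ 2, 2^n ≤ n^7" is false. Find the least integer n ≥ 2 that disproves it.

Check each integer n ≥ 2 in order until 2^n > n^7.
The first 35 eligible values, up to n = 36, all satisfy the conclusion.
n = 37: 2^n = 137438953472 and n^7 = 94931877133, so 137438953472 > 94931877133.
So n = 37 is the smallest counterexample.

n = 37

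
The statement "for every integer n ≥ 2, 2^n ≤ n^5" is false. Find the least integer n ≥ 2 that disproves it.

The first 21 eligible values, up to n = 22, all satisfy the conclusion.
n = 23: 2^n = 8388608 and n^5 = 6436343, so 8388608 > 6436343.
Thus n = 23 disproves the claim, and no smaller n works.

n = 23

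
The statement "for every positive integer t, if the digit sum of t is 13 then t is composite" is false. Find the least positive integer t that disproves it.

t = 67

Check each positive integer t in order until the digit sum of t is 13 but t is prime.
t = 49: digit sum 13; 49 is composite.
t = 58: digit sum 13; 58 is composite.
t = 67: digit sum 13; 67 is prime, not composite.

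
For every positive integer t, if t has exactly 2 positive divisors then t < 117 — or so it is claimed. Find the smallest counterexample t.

A counterexample is any positive integer t such that t has exactly 2 positive divisors but the claim fails; we check each in order.
The first 30 eligible values, up to t = 113, all satisfy the conclusion.
t = 127: τ(127) = 2; 127 ≥ 117.

t = 127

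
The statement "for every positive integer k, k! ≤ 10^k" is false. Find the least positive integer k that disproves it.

For k = 1, 2, 3, 4, …, 22, 23, 24 the conclusion holds.
k = 25: k! = 15511210043330985984000000 and 10^k = 10000000000000000000000000, so 15511210043330985984000000 > 10000000000000000000000000.

k = 25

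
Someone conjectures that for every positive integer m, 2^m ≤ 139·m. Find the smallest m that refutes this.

m = 11

For m = 1, 2, 3, 4, 5, 6, 7, 8, 9, 10 the conclusion holds.
m = 11: 2^m = 2048 and 139·m = 1529, so 2048 > 1529.
Thus m = 11 disproves the claim, and no smaller m works.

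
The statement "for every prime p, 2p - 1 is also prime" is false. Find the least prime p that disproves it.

p = 5

For p = 2, 3 the conclusion holds.
p = 5: 2p - 1 = 9 = 3 × 3, not prime.
Hence p = 5 is a counterexample.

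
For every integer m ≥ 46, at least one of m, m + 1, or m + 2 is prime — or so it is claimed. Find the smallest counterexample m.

We need the least integer m ≥ 46 for which m, m + 1, m + 2 are all composite.
For m = 46, 47 the conclusion holds.
m = 48: 48 = 2 × 24; 49 = 7 × 7; 50 = 2 × 25 — all composite.
Hence m = 48 is a counterexample.

m = 48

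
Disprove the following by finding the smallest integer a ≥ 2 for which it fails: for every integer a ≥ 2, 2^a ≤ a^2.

Check each integer a ≥ 2 in order until 2^a > a^2.
For a = 2, 3, 4 the conclusion holds.
a = 5: 2^a = 32 and a^2 = 25, so 32 > 25.
Thus a = 5 disproves the claim, and no smaller a works.

a = 5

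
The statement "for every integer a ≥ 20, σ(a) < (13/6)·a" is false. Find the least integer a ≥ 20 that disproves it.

a = 20: σ(20) = 42; 42 < 130/3.
a = 21: σ(21) = 32; 32 < 91/2.
a = 22: σ(22) = 36; 36 < 143/3.
a = 23: σ(23) = 24; 24 < 299/6.
a = 24: σ(24) = 60; 60 ≥ 52.

a = 24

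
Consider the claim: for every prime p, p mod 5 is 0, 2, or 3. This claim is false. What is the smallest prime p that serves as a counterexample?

p = 11

A counterexample is any prime p such that the claim fails; we check each in order.
p = 2: 2 mod 5 = 2.
p = 3: 3 mod 5 = 3.
p = 5: 5 mod 5 = 0.
p = 7: 7 mod 5 = 2.
p = 11: 11 mod 5 = 1 — not in {0, 2, 3}.
Thus p = 11 disproves the claim, and no smaller p works.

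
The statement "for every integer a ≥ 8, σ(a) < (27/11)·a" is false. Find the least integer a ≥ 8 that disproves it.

Check each integer a ≥ 8 in order until the claim fails.
The first 16 eligible values, up to a = 23, all satisfy the conclusion.
a = 24: σ(24) = 60; 60 ≥ 648/11.

a = 24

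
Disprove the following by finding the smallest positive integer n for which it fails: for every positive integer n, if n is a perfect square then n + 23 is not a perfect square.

We need the least positive integer n for which n is a perfect square but n + 23 is a perfect square.
The first 10 eligible values, up to n = 100, all satisfy the conclusion.
n = 121: 121 = 11² and 121 + 23 = 144 = 12².
So n = 121 is the smallest counterexample.

n = 121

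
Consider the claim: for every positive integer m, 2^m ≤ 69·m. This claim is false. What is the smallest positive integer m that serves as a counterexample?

m = 10

The first 9 eligible values, up to m = 9, all satisfy the conclusion.
m = 10: 2^m = 1024 and 69·m = 690, so 1024 > 690.
Thus m = 10 disproves the claim, and no smaller m works.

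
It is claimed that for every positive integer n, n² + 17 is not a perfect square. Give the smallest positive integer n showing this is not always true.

We need the least positive integer n for which n² + 17 is a perfect square.
For n = 1, 2, 3, 4, 5, 6, 7 the conclusion holds.
n = 8: 8² + 17 = 81 = 9², a perfect square.
Hence n = 8 is a counterexample.

n = 8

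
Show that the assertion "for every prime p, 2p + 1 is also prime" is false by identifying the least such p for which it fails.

A counterexample is any prime p such that 2p + 1 is not prime; we check each in order.
p = 2: 2p + 1 = 5, prime.
p = 3: 2p + 1 = 7, prime.
p = 5: 2p + 1 = 11, prime.
p = 7: 2p + 1 = 15 = 3 × 5, not prime.
So p = 7 is the smallest counterexample.

p = 7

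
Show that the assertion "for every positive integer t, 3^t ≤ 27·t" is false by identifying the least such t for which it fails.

A counterexample is any positive integer t such that 3^t > 27·t; we check each in order.
The first 4 eligible values, up to t = 4, all satisfy the conclusion.
t = 5: 3^t = 243 and 27·t = 135, so 243 > 135.

t = 5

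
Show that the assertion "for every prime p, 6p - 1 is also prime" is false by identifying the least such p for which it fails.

p = 11

A counterexample is any prime p such that 6p - 1 is not prime; we check each in order.
The first 4 eligible values, up to p = 7, all satisfy the conclusion.
p = 11: 6p - 1 = 65 = 5 × 13, not prime.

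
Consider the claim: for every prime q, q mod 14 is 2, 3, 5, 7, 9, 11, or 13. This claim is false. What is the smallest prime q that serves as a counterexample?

q = 29

For q = 2, 3, 5, 7, 11, 13, 17, 19, 23 the conclusion holds.
q = 29: 29 mod 14 = 1 — not in {2, 3, 5, 7, 9, 11, 13}.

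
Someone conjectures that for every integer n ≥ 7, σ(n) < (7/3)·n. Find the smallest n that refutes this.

n = 12

n = 7: σ(7) = 8; 8 < 49/3.
n = 8: σ(8) = 15; 15 < 56/3.
n = 9: σ(9) = 13; 13 < 21.
n = 10: σ(10) = 18; 18 < 70/3.
n = 11: σ(11) = 12; 12 < 77/3.
n = 12: σ(12) = 28; 28 ≥ 28.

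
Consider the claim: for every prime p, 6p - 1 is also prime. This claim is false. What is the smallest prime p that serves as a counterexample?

Check each prime p in order until 6p - 1 is not prime.
p = 2: 6p - 1 = 11, prime.
p = 3: 6p - 1 = 17, prime.
p = 5: 6p - 1 = 29, prime.
p = 7: 6p - 1 = 41, prime.
p = 11: 6p - 1 = 65 = 5 × 13, not prime.
Thus p = 11 disproves the claim, and no smaller p works.

p = 11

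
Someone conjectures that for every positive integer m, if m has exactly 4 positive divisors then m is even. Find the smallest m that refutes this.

A counterexample is any positive integer m such that m has exactly 4 positive divisors but m is odd; we check each in order.
The first 4 eligible values, up to m = 14, all satisfy the conclusion.
m = 15: divisors of 15: 1, 3, 5, 15; 15 is odd.
Hence m = 15 is a counterexample.

m = 15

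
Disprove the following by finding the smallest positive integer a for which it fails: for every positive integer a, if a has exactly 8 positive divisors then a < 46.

A counterexample is any positive integer a such that a has exactly 8 positive divisors but the claim fails; we check each in order.
a = 24: τ(24) = 8; 24 < 46.
a = 30: τ(30) = 8; 30 < 46.
a = 40: τ(40) = 8; 40 < 46.
a = 42: τ(42) = 8; 42 < 46.
a = 54: τ(54) = 8; 54 ≥ 46.
Thus a = 54 disproves the claim, and no smaller a works.

a = 54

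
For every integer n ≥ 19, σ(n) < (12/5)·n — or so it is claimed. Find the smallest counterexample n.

n = 24

Check each integer n ≥ 19 in order until the claim fails.
n = 19: σ(19) = 20; 20 < 228/5.
n = 20: σ(20) = 42; 42 < 48.
n = 21: σ(21) = 32; 32 < 252/5.
n = 22: σ(22) = 36; 36 < 264/5.
n = 23: σ(23) = 24; 24 < 276/5.
n = 24: σ(24) = 60; 60 ≥ 288/5.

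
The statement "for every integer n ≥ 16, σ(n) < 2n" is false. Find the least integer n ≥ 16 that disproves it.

n = 18

For n = 16, 17 the conclusion holds.
n = 18: σ(18) = 39; 39 ≥ 36.
Thus n = 18 disproves the claim, and no smaller n works.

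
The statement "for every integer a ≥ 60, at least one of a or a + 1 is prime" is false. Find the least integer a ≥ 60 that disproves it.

a = 62

Check each integer a ≥ 60 in order until a, a + 1 are both composite.
For a = 60, 61 the conclusion holds.
a = 62: 62 = 2 × 31; 63 = 3 × 21 — both composite.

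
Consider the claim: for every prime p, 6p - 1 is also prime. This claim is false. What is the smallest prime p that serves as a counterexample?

Check each prime p in order until 6p - 1 is not prime.
For p = 2, 3, 5, 7 the conclusion holds.
p = 11: 6p - 1 = 65 = 5 × 13, not prime.

p = 11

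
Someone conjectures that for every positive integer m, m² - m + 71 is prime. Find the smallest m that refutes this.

m = 3

Check each positive integer m in order until m² - m + 71 is not prime.
For m = 1, 2 the conclusion holds.
m = 3: m² - m + 71 = 77 = 7 × 11, composite.
So m = 3 is the smallest counterexample.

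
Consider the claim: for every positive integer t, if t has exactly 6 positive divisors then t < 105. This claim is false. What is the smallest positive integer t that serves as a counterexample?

Check each positive integer t in order until t has exactly 6 positive divisors but the claim fails.
The first 16 eligible values, up to t = 99, all satisfy the conclusion.
t = 116: τ(116) = 6; 116 ≥ 105.

t = 116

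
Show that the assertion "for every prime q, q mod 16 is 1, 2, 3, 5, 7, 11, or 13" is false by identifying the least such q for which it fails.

q = 31

A counterexample is any prime q such that the claim fails; we check each in order.
For q = 2, 3, 5, 7, 11, 13, 17, 19, 23, 29 the conclusion holds.
q = 31: 31 mod 16 = 15 — not in {1, 2, 3, 5, 7, 11, 13}.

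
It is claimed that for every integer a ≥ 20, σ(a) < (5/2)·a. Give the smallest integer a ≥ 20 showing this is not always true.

a = 24

Check each integer a ≥ 20 in order until the claim fails.
a = 20: σ(20) = 42; 42 < 50.
a = 21: σ(21) = 32; 32 < 105/2.
a = 22: σ(22) = 36; 36 < 55.
a = 23: σ(23) = 24; 24 < 115/2.
a = 24: σ(24) = 60; 60 ≥ 60.
Hence a = 24 is a counterexample.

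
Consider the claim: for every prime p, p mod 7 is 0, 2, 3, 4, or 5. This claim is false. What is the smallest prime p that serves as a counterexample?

p = 13

A counterexample is any prime p such that the claim fails; we check each in order.
For p = 2, 3, 5, 7, 11 the conclusion holds.
p = 13: 13 mod 7 = 6 — not in {0, 2, 3, 4, 5}.
Hence p = 13 is a counterexample.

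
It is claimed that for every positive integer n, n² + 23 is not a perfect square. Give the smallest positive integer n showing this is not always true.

n = 11

Check each positive integer n in order until n² + 23 is a perfect square.
For n = 1, 2, 3, 4, 5, 6, 7, 8, 9, 10 the conclusion holds.
n = 11: 11² + 23 = 144 = 12², a perfect square.
Hence n = 11 is a counterexample.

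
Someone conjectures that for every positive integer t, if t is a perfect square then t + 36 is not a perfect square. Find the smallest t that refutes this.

t = 64

The first 7 eligible values, up to t = 49, all satisfy the conclusion.
t = 64: 64 = 8² and 64 + 36 = 100 = 10².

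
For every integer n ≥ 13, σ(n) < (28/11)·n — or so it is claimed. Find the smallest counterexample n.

n = 48

A counterexample is any integer n ≥ 13 such that the claim fails; we check each in order.
For n = 13, 14, 15, 16, …, 45, 46, 47 the conclusion holds.
n = 48: σ(48) = 124; 124 ≥ 1344/11.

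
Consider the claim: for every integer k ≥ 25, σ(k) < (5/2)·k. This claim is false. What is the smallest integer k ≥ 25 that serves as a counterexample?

k = 36

For k = 25, 26, 27, 28, …, 33, 34, 35 the conclusion holds.
k = 36: σ(36) = 91; 91 ≥ 90.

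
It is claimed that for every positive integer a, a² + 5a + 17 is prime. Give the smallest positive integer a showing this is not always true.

A counterexample is any positive integer a such that a² + 5a + 17 is not prime; we check each in order.
a = 1: a² + 5a + 17 = 23, prime.
a = 2: a² + 5a + 17 = 31, prime.
a = 3: a² + 5a + 17 = 41, prime.
a = 4: a² + 5a + 17 = 53, prime.
a = 5: a² + 5a + 17 = 67, prime.
a = 6: a² + 5a + 17 = 83, prime.
a = 7: a² + 5a + 17 = 101, prime.
a = 8: a² + 5a + 17 = 121 = 11 × 11, composite.
So a = 8 is the smallest counterexample.

a = 8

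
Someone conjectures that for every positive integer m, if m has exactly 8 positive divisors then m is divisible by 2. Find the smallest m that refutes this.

m = 105

Check each positive integer m in order until m has exactly 8 positive divisors but m is not divisible by 2.
For m = 24, 30, 40, 42, …, 88, 102, 104 the conclusion holds.
m = 105: τ(105) = 8; 105 mod 2 = 1.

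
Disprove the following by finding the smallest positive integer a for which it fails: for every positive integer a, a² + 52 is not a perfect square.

a = 12

For a = 1, 2, 3, 4, …, 9, 10, 11 the conclusion holds.
a = 12: 12² + 52 = 196 = 14², a perfect square.
Hence a = 12 is a counterexample.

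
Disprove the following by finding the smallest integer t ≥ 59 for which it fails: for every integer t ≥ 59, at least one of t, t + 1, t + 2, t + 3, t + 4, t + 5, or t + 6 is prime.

t = 90

A counterexample is any integer t ≥ 59 such that t, t + 1, t + 2, t + 3, t + 4, t + 5, t + 6 are all composite; we check each in order.
The first 31 eligible values, up to t = 89, all satisfy the conclusion.
t = 90: 90 = 2 × 45; 91 = 7 × 13; 92 = 2 × 46; 93 = 3 × 31; 94 = 2 × 47; 95 = 5 × 19; 96 = 2 × 48 — all composite.
Hence t = 90 is a counterexample.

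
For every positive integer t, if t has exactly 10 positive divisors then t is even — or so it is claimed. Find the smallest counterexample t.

t = 405

We need the least positive integer t for which t has exactly 10 positive divisors but t is odd.
For t = 48, 80, 112, 162, 176, 208, 272, 304, 368 the conclusion holds.
t = 405: divisors of 405: 10 divisors; 405 is odd.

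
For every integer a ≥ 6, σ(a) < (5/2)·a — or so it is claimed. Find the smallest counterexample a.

a = 24

A counterexample is any integer a ≥ 6 such that the claim fails; we check each in order.
For a = 6, 7, 8, 9, …, 21, 22, 23 the conclusion holds.
a = 24: σ(24) = 60; 60 ≥ 60.
Thus a = 24 disproves the claim, and no smaller a works.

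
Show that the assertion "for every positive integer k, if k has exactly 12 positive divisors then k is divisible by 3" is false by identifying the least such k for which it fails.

Check each positive integer k in order until k has exactly 12 positive divisors but k is not divisible by 3.
k = 60: τ(60) = 12; 60 mod 3 = 0.
k = 72: τ(72) = 12; 72 mod 3 = 0.
k = 84: τ(84) = 12; 84 mod 3 = 0.
k = 90: τ(90) = 12; 90 mod 3 = 0.
k = 96: τ(96) = 12; 96 mod 3 = 0.
k = 108: τ(108) = 12; 108 mod 3 = 0.
k = 126: τ(126) = 12; 126 mod 3 = 0.
k = 132: τ(132) = 12; 132 mod 3 = 0.
k = 140: τ(140) = 12; 140 mod 3 = 2.

k = 140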